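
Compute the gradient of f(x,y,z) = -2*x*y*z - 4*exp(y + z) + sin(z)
(-2*y*z, -2*x*z - 4*exp(y + z), -2*x*y - 4*exp(y + z) + cos(z))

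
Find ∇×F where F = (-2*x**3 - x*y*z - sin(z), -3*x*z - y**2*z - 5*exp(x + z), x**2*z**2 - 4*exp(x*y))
(-4*x*exp(x*y) + 3*x + y**2 + 5*exp(x + z), -x*y - 2*x*z**2 + 4*y*exp(x*y) - cos(z), x*z - 3*z - 5*exp(x + z))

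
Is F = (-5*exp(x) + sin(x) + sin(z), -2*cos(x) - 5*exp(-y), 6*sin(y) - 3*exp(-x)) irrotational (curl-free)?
No, ∇×F = (6*cos(y), cos(z) - 3*exp(-x), 2*sin(x))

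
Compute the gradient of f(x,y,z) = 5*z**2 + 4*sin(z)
(0, 0, 10*z + 4*cos(z))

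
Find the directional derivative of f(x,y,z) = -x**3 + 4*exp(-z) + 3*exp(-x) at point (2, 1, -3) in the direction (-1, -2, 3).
3*sqrt(14)*(-4*exp(5) + 1 + 4*exp(2))*exp(-2)/14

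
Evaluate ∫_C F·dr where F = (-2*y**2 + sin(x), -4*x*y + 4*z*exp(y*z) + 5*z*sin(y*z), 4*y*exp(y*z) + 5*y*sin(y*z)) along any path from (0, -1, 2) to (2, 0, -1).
4*cos(2) - 4*exp(-2)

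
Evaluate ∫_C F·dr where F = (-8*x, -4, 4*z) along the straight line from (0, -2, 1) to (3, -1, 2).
-34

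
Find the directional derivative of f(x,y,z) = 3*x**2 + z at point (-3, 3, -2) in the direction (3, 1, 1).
-53*sqrt(11)/11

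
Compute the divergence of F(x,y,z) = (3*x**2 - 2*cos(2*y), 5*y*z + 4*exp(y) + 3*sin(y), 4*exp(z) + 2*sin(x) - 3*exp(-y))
6*x + 5*z + 4*exp(y) + 4*exp(z) + 3*cos(y)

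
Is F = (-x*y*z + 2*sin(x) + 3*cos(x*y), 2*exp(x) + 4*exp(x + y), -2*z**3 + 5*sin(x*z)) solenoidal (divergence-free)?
No, ∇·F = 5*x*cos(x*z) - y*z - 3*y*sin(x*y) - 6*z**2 + 4*exp(x + y) + 2*cos(x)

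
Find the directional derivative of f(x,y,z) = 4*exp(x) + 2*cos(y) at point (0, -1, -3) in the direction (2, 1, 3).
sqrt(14)*(sin(1) + 4)/7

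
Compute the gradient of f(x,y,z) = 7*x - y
(7, -1, 0)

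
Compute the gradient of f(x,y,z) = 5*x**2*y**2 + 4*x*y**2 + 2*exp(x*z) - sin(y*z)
(10*x*y**2 + 4*y**2 + 2*z*exp(x*z), 10*x**2*y + 8*x*y - z*cos(y*z), 2*x*exp(x*z) - y*cos(y*z))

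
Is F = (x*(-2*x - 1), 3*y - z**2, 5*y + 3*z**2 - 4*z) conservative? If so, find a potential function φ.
No, ∇×F = (2*z + 5, 0, 0) ≠ 0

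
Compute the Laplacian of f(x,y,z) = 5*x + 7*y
0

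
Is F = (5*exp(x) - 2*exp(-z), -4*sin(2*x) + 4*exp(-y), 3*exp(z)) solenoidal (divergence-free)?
No, ∇·F = 5*exp(x) + 3*exp(z) - 4*exp(-y)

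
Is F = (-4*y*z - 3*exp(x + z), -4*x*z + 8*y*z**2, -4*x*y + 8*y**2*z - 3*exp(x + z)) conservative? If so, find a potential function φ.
Yes, F is conservative. φ = -4*x*y*z + 4*y**2*z**2 - 3*exp(x + z)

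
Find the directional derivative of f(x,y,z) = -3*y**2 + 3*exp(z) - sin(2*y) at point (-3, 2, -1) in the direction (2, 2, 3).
sqrt(17)*(-4*E*(cos(4) + 6) + 9)*exp(-1)/17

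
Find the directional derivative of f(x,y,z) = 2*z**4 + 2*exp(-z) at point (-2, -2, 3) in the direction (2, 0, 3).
6*sqrt(13)*(-1 + 108*exp(3))*exp(-3)/13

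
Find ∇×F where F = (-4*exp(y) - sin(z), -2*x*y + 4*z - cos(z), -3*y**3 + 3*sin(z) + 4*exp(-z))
(-9*y**2 - sin(z) - 4, -cos(z), -2*y + 4*exp(y))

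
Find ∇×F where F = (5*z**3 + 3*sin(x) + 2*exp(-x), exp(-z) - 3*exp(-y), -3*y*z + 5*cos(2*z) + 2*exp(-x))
(-3*z + exp(-z), 15*z**2 + 2*exp(-x), 0)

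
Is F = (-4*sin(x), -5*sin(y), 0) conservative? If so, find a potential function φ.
Yes, F is conservative. φ = 4*cos(x) + 5*cos(y)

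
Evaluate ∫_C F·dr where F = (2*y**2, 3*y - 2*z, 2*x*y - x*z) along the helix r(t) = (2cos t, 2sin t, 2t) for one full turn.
0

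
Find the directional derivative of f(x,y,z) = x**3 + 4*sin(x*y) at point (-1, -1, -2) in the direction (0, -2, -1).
8*sqrt(5)*cos(1)/5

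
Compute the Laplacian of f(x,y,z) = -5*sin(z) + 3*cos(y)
5*sin(z) - 3*cos(y)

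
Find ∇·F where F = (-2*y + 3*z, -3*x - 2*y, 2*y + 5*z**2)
10*z - 2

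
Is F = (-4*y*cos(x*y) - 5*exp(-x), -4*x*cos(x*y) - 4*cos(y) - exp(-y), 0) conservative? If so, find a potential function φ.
Yes, F is conservative. φ = -4*sin(y) - 4*sin(x*y) + exp(-y) + 5*exp(-x)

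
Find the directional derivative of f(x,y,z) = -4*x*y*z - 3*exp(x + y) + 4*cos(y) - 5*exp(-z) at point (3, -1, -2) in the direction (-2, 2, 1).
8*sin(1)/3 + 5*exp(2)/3 + 76/3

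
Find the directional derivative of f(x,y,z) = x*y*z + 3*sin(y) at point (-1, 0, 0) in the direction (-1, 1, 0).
3*sqrt(2)/2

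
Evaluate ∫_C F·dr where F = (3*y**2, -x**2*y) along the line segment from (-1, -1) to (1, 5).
38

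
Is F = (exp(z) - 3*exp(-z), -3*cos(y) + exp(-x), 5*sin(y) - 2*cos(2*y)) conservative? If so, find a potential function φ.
No, ∇×F = ((8*sin(y) + 5)*cos(y), exp(z) + 3*exp(-z), -exp(-x)) ≠ 0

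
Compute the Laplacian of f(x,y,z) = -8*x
0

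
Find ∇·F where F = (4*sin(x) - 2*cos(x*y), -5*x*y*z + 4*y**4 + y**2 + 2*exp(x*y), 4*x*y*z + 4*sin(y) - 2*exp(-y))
4*x*y - 5*x*z + 2*x*exp(x*y) + 16*y**3 + 2*y*sin(x*y) + 2*y + 4*cos(x)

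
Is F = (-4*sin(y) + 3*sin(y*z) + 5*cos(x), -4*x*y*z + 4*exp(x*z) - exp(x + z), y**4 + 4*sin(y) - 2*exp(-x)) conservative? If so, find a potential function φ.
No, ∇×F = (4*x*y - 4*x*exp(x*z) + 4*y**3 + exp(x + z) + 4*cos(y), 3*y*cos(y*z) - 2*exp(-x), -4*y*z + 4*z*exp(x*z) - 3*z*cos(y*z) - exp(x + z) + 4*cos(y)) ≠ 0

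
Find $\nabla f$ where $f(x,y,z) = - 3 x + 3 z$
(-3, 0, 3)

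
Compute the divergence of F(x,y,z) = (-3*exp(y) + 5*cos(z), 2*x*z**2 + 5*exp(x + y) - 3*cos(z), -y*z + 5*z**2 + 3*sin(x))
-y + 10*z + 5*exp(x + y)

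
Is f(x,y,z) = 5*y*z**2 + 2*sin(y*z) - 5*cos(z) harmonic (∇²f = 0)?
No, ∇²f = -2*y**2*sin(y*z) + 10*y - 2*z**2*sin(y*z) + 5*cos(z)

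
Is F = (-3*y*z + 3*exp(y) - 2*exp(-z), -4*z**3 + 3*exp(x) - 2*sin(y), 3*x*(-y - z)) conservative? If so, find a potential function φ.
No, ∇×F = (-3*x + 12*z**2, 3*z + 2*exp(-z), 3*z + 3*exp(x) - 3*exp(y)) ≠ 0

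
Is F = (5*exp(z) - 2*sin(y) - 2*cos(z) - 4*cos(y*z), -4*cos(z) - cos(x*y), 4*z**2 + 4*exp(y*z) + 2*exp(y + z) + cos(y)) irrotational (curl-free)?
No, ∇×F = (4*z*exp(y*z) + 2*exp(y + z) - sin(y) - 4*sin(z), 4*y*sin(y*z) + 5*exp(z) + 2*sin(z), y*sin(x*y) - 4*z*sin(y*z) + 2*cos(y))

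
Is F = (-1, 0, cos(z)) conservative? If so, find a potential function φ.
Yes, F is conservative. φ = -x + sin(z)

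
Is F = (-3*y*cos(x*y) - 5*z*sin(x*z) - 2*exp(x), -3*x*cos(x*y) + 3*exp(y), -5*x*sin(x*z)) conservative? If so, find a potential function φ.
Yes, F is conservative. φ = -2*exp(x) + 3*exp(y) - 3*sin(x*y) + 5*cos(x*z)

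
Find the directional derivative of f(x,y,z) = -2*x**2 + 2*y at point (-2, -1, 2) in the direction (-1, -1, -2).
-5*sqrt(6)/3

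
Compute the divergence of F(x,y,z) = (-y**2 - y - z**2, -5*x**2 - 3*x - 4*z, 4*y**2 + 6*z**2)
12*z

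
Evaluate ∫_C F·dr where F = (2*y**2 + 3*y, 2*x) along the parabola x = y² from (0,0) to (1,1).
11/3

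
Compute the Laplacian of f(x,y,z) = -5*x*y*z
0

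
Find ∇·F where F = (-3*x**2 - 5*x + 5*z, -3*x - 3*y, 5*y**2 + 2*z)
-6*x - 6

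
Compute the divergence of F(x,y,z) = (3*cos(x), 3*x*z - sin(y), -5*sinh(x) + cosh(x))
-3*sin(x) - cos(y)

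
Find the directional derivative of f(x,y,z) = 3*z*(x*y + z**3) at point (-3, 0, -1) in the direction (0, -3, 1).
-39*sqrt(10)/10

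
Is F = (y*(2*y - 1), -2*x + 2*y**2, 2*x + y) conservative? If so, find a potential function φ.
No, ∇×F = (1, -2, -4*y - 1) ≠ 0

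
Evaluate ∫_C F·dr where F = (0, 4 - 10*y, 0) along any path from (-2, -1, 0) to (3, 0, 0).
9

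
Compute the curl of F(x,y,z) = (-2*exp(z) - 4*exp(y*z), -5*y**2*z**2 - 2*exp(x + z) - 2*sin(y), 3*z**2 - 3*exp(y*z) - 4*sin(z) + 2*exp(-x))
(10*y**2*z - 3*z*exp(y*z) + 2*exp(x + z), -4*y*exp(y*z) - 2*exp(z) + 2*exp(-x), 4*z*exp(y*z) - 2*exp(x + z))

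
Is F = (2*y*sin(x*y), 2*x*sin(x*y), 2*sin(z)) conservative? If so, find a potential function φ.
Yes, F is conservative. φ = -2*cos(z) - 2*cos(x*y)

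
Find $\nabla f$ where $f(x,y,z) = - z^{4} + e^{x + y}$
(exp(x + y), exp(x + y), -4*z**3)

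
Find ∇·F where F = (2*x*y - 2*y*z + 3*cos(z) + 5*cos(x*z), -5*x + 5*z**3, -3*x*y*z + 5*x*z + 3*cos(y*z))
-3*x*y + 5*x - 3*y*sin(y*z) + 2*y - 5*z*sin(x*z)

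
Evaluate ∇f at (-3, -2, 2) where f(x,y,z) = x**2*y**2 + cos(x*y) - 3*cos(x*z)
(-24 - 4*sin(6), -36 + 3*sin(6), 9*sin(6))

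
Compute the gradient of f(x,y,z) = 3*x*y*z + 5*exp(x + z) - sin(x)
(3*y*z + 5*exp(x + z) - cos(x), 3*x*z, 3*x*y + 5*exp(x + z))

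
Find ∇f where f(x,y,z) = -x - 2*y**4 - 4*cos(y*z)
(-1, -8*y**3 + 4*z*sin(y*z), 4*y*sin(y*z))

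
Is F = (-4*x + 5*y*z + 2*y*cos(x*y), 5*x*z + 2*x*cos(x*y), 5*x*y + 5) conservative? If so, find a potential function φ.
Yes, F is conservative. φ = -2*x**2 + 5*x*y*z + 5*z + 2*sin(x*y)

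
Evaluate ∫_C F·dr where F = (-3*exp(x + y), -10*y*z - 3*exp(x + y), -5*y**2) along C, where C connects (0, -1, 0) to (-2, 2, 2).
-43 + 3*exp(-1)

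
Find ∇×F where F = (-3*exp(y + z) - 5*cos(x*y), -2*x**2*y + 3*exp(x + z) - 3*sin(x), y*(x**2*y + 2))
(2*x**2*y - 3*exp(x + z) + 2, -2*x*y**2 - 3*exp(y + z), -4*x*y - 5*x*sin(x*y) + 3*exp(x + z) + 3*exp(y + z) - 3*cos(x))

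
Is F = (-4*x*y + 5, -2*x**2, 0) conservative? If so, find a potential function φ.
Yes, F is conservative. φ = x*(-2*x*y + 5)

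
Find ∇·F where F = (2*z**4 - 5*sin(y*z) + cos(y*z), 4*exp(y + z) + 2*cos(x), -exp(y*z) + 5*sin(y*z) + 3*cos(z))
-y*exp(y*z) + 5*y*cos(y*z) + 4*exp(y + z) - 3*sin(z)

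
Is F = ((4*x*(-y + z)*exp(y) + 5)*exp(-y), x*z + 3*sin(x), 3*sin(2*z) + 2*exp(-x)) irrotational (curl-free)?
No, ∇×F = (-x, 4*x + 2*exp(-x), 4*x + z + 3*cos(x) + 5*exp(-y))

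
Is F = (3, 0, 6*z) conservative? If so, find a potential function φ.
Yes, F is conservative. φ = 3*x + 3*z**2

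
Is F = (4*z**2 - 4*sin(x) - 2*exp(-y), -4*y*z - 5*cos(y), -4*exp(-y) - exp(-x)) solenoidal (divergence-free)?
No, ∇·F = -4*z + 5*sin(y) - 4*cos(x)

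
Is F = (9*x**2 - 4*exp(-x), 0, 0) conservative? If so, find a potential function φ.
Yes, F is conservative. φ = 3*x**3 + 4*exp(-x)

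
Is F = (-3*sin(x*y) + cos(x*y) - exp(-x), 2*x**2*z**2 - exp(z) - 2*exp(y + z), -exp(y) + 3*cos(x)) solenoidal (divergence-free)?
No, ∇·F = -y*sin(x*y) - 3*y*cos(x*y) - 2*exp(y + z) + exp(-x)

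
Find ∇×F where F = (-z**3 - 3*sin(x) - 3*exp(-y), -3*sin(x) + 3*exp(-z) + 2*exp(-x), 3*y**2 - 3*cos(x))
(6*y + 3*exp(-z), -3*z**2 - 3*sin(x), -3*cos(x) - 3*exp(-y) - 2*exp(-x))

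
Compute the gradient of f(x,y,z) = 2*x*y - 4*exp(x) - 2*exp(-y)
(2*y - 4*exp(x), 2*x + 2*exp(-y), 0)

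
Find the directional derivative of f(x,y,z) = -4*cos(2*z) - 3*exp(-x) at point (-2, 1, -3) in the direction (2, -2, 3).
6*sqrt(17)*(-4*sin(6) + exp(2))/17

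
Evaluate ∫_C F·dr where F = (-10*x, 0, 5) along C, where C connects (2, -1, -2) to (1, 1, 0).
25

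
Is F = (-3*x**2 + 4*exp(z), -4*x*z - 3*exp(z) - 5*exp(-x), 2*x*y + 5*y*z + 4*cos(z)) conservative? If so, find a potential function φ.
No, ∇×F = (6*x + 5*z + 3*exp(z), -2*y + 4*exp(z), -4*z + 5*exp(-x)) ≠ 0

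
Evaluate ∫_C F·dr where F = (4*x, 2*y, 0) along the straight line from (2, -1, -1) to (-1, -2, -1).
-3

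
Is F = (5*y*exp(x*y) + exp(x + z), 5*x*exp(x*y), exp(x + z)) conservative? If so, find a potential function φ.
Yes, F is conservative. φ = 5*exp(x*y) + exp(x + z)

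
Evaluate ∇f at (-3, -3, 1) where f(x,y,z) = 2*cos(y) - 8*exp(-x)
(8*exp(3), 2*sin(3), 0)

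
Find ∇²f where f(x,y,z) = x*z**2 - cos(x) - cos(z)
2*x + cos(x) + cos(z)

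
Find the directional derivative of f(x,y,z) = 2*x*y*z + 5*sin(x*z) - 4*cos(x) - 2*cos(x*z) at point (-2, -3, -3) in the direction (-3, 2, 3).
3*sqrt(22)*(2*sin(6) + 2 + 4*sin(2) + 5*cos(6))/22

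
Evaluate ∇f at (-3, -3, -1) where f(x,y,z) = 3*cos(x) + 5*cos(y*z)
(3*sin(3), 5*sin(3), 15*sin(3))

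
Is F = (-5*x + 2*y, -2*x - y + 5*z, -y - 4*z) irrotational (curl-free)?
No, ∇×F = (-6, 0, -4)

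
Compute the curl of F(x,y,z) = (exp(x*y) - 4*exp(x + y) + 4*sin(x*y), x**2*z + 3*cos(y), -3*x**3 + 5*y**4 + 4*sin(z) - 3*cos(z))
(-x**2 + 20*y**3, 9*x**2, 2*x*z - x*exp(x*y) - 4*x*cos(x*y) + 4*exp(x + y))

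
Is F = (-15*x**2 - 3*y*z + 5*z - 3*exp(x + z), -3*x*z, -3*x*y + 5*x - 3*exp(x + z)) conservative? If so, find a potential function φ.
Yes, F is conservative. φ = -5*x**3 - 3*x*y*z + 5*x*z - 3*exp(x + z)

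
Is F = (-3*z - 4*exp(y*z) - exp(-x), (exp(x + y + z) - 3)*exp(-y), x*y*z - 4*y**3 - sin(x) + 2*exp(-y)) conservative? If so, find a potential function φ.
No, ∇×F = (x*z - 12*y**2 - exp(x + z) - 2*exp(-y), -y*z - 4*y*exp(y*z) + cos(x) - 3, 4*z*exp(y*z) + exp(x + z)) ≠ 0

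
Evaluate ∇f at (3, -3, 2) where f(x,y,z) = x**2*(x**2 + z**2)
(132, 0, 36)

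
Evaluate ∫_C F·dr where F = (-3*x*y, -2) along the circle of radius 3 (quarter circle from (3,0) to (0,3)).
21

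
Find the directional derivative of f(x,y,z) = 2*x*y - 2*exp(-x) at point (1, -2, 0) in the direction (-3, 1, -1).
2*sqrt(11)*(-3 + 7*E)*exp(-1)/11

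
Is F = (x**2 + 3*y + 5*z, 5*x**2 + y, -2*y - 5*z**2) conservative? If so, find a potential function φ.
No, ∇×F = (-2, 5, 10*x - 3) ≠ 0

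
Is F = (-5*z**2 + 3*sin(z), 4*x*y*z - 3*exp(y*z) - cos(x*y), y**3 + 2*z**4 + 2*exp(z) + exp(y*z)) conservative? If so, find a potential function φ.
No, ∇×F = (-4*x*y + 3*y**2 + 3*y*exp(y*z) + z*exp(y*z), -10*z + 3*cos(z), y*(4*z + sin(x*y))) ≠ 0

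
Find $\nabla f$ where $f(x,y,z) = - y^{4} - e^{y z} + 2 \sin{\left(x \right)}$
(2*cos(x), -4*y**3 - z*exp(y*z), -y*exp(y*z))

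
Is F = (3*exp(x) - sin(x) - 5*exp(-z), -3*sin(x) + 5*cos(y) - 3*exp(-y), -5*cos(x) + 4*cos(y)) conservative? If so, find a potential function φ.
No, ∇×F = (-4*sin(y), -5*sin(x) + 5*exp(-z), -3*cos(x)) ≠ 0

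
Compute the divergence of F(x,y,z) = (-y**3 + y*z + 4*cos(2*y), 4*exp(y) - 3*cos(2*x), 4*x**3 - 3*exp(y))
4*exp(y)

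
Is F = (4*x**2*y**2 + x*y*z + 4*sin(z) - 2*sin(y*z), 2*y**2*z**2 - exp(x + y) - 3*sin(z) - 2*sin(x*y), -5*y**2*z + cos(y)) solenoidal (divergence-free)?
No, ∇·F = 8*x*y**2 - 2*x*cos(x*y) - 5*y**2 + 4*y*z**2 + y*z - exp(x + y)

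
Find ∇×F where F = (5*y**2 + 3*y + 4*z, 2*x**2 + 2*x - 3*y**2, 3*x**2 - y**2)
(-2*y, 4 - 6*x, 4*x - 10*y - 1)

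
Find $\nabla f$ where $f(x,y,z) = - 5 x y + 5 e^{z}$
(-5*y, -5*x, 5*exp(z))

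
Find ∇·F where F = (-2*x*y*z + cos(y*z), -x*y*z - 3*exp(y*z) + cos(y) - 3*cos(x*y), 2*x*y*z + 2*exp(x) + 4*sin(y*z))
2*x*y - x*z + 3*x*sin(x*y) - 2*y*z + 4*y*cos(y*z) - 3*z*exp(y*z) - sin(y)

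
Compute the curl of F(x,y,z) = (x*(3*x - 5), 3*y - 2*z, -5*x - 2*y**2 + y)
(3 - 4*y, 5, 0)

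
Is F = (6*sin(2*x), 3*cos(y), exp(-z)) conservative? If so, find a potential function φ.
Yes, F is conservative. φ = 3*sin(y) - 3*cos(2*x) - exp(-z)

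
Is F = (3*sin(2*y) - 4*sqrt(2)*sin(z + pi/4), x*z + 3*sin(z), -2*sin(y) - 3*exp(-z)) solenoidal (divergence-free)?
No, ∇·F = 3*exp(-z)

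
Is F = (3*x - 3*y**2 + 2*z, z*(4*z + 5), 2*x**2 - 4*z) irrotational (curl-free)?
No, ∇×F = (-8*z - 5, 2 - 4*x, 6*y)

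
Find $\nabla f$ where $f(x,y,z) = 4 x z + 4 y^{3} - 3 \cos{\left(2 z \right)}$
(4*z, 12*y**2, 4*x + 6*sin(2*z))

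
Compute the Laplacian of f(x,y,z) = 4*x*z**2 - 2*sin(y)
8*x + 2*sin(y)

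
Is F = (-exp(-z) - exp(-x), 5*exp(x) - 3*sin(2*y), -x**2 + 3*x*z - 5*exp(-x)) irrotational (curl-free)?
No, ∇×F = (0, 2*x - 3*z + exp(-z) - 5*exp(-x), 5*exp(x))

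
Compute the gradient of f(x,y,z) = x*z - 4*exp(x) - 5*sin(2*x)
(z - 4*exp(x) - 10*cos(2*x), 0, x)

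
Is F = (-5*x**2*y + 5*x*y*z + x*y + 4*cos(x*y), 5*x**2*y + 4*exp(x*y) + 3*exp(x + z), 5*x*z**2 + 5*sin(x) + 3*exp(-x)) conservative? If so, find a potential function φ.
No, ∇×F = (-3*exp(x + z), (5*(x*y - z**2 - cos(x))*exp(x) + 3)*exp(-x), 5*x**2 + 10*x*y - 5*x*z + 4*x*sin(x*y) - x + 4*y*exp(x*y) + 3*exp(x + z)) ≠ 0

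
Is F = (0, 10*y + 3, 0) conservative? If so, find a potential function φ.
Yes, F is conservative. φ = y*(5*y + 3)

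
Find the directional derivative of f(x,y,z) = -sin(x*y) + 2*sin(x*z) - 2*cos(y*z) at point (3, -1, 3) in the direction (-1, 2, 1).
-sqrt(6)*(7*cos(3) + 10*sin(3))/6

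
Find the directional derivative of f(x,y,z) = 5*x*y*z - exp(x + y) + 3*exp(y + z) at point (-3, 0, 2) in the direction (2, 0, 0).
-exp(-3)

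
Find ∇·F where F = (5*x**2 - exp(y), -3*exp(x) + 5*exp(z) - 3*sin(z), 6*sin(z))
10*x + 6*cos(z)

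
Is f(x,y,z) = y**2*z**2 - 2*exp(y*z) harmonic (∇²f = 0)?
No, ∇²f = 2*(1 - exp(y*z))*(y**2 + z**2)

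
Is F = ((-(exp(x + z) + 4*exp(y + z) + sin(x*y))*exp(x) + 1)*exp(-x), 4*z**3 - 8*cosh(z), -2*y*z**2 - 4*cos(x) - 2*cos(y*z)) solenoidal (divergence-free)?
No, ∇·F = -4*y*z + 2*y*sin(y*z) - y*cos(x*y) - exp(x + z) - exp(-x)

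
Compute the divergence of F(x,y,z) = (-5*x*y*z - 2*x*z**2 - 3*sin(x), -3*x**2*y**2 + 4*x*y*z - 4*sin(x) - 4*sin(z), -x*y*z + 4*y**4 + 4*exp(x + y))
-6*x**2*y - x*y + 4*x*z - 5*y*z - 2*z**2 - 3*cos(x)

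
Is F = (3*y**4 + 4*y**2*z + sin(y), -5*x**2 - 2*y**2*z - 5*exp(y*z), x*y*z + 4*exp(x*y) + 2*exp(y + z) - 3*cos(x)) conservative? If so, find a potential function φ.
No, ∇×F = (x*z + 4*x*exp(x*y) + 2*y**2 + 5*y*exp(y*z) + 2*exp(y + z), 4*y**2 - y*z - 4*y*exp(x*y) - 3*sin(x), -10*x - 12*y**3 - 8*y*z - cos(y)) ≠ 0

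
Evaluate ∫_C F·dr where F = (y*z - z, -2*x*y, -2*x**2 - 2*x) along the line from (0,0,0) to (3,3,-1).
-21/2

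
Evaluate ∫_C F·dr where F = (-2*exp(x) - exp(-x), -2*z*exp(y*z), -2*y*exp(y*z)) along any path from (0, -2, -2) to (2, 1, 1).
-2*exp(2) - 2*E + exp(-2) + 1 + 2*exp(4)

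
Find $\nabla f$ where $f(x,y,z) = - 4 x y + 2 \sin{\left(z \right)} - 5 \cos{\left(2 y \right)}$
(-4*y, -4*x + 10*sin(2*y), 2*cos(z))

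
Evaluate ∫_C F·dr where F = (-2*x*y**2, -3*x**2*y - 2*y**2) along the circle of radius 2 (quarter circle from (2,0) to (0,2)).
-28/3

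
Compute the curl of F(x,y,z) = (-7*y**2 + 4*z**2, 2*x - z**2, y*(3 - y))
(-2*y + 2*z + 3, 8*z, 14*y + 2)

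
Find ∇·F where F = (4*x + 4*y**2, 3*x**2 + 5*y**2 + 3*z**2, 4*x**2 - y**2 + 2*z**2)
10*y + 4*z + 4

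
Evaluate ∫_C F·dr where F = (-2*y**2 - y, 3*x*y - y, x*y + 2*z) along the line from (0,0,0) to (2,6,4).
32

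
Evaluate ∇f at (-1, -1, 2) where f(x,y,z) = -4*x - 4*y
(-4, -4, 0)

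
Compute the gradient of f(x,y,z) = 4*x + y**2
(4, 2*y, 0)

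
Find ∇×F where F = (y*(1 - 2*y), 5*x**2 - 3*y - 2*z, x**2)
(2, -2*x, 10*x + 4*y - 1)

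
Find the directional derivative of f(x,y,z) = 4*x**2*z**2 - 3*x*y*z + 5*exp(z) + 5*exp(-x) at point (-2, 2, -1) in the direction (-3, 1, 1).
sqrt(11)*(5 + 4*E + 15*exp(3))*exp(-1)/11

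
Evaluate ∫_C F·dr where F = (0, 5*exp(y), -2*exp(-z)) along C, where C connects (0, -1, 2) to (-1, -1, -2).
4*sinh(2)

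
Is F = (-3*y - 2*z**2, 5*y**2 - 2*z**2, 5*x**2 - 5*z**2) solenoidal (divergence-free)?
No, ∇·F = 10*y - 10*z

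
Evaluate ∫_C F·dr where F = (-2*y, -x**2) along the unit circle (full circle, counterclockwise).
2*pi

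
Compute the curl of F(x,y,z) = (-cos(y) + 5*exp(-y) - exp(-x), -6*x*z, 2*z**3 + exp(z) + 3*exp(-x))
(6*x, 3*exp(-x), -6*z - sin(y) + 5*exp(-y))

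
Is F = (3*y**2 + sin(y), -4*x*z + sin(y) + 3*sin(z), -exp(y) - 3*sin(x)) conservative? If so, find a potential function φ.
No, ∇×F = (4*x - exp(y) - 3*cos(z), 3*cos(x), -6*y - 4*z - cos(y)) ≠ 0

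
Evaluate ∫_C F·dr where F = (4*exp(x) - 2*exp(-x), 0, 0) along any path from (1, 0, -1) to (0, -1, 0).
-4*E - 2*exp(-1) + 6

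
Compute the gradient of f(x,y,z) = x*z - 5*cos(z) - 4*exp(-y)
(z, 4*exp(-y), x + 5*sin(z))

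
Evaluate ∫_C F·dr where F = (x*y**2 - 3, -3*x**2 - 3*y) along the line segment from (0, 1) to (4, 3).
-32/3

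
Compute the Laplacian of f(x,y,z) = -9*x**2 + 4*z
-18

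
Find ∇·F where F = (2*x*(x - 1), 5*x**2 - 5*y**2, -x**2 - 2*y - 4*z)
4*x - 10*y - 6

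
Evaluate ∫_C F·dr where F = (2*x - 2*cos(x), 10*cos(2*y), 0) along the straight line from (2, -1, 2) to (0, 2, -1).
-4 + 5*sin(4) + 7*sin(2)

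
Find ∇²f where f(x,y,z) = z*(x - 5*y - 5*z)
-10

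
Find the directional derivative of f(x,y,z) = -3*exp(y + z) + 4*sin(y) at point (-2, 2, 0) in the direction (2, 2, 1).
-3*exp(2) + 8*cos(2)/3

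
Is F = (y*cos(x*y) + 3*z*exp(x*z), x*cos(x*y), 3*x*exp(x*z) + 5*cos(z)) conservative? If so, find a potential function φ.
Yes, F is conservative. φ = 3*exp(x*z) + 5*sin(z) + sin(x*y)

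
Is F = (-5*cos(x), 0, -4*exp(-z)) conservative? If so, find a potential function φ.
Yes, F is conservative. φ = -5*sin(x) + 4*exp(-z)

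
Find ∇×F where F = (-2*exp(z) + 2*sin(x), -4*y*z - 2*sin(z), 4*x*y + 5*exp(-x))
(4*x + 4*y + 2*cos(z), -4*y - 2*exp(z) + 5*exp(-x), 0)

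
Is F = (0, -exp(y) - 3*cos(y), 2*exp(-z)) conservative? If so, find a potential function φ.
Yes, F is conservative. φ = -exp(y) - 3*sin(y) - 2*exp(-z)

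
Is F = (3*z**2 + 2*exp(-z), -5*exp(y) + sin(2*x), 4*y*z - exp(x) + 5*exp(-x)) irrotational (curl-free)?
No, ∇×F = (4*z, 6*z + exp(x) - 2*exp(-z) + 5*exp(-x), 2*cos(2*x))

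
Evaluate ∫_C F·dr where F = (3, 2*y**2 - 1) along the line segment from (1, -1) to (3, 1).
16/3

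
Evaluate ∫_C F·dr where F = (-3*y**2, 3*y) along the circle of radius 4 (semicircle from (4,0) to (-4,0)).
256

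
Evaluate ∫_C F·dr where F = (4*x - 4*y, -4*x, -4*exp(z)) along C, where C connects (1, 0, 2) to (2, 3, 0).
-22 + 4*exp(2)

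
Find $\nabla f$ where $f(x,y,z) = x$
(1, 0, 0)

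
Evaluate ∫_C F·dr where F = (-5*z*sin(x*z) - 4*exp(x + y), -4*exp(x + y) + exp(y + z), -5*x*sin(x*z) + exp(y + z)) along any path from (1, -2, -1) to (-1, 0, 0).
-5*cos(1) - exp(-3) + 6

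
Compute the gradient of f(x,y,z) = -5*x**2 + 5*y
(-10*x, 5, 0)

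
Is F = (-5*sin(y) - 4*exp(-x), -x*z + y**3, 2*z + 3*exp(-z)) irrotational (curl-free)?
No, ∇×F = (x, 0, -z + 5*cos(y))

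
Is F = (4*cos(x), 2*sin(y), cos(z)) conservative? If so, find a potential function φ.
Yes, F is conservative. φ = 4*sin(x) + sin(z) - 2*cos(y)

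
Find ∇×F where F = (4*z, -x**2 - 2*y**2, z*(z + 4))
(0, 4, -2*x)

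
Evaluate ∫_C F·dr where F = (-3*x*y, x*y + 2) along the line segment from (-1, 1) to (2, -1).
3/2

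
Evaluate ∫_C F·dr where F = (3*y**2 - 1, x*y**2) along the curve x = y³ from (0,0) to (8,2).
904/15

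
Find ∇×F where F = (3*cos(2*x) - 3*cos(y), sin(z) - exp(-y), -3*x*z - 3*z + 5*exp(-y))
(-cos(z) - 5*exp(-y), 3*z, -3*sin(y))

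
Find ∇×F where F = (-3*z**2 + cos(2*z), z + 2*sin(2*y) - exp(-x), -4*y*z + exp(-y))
(-4*z - 1 - exp(-y), -6*z - 2*sin(2*z), exp(-x))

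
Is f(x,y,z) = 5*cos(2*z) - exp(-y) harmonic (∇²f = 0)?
No, ∇²f = -20*cos(2*z) - exp(-y)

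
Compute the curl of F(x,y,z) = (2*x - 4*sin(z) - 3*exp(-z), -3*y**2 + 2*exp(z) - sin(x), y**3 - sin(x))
(3*y**2 - 2*exp(z), cos(x) - 4*cos(z) + 3*exp(-z), -cos(x))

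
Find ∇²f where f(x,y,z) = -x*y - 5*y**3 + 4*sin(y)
-30*y - 4*sin(y)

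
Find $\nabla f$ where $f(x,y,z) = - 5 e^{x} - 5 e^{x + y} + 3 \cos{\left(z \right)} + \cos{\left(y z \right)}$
(-5*exp(x) - 5*exp(x + y), -z*sin(y*z) - 5*exp(x + y), -y*sin(y*z) - 3*sin(z))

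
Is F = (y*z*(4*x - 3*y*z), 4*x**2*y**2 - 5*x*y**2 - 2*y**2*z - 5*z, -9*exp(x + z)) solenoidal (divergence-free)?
No, ∇·F = 8*x**2*y - 10*x*y - 9*exp(x + z)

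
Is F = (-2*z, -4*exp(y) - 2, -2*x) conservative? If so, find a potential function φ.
Yes, F is conservative. φ = -2*x*z - 2*y - 4*exp(y)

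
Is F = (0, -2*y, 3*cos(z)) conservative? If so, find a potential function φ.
Yes, F is conservative. φ = -y**2 + 3*sin(z)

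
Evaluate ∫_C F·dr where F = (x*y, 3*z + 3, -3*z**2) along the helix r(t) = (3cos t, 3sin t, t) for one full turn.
-8*pi**3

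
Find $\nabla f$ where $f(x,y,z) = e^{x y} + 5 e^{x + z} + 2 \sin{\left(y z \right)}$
(y*exp(x*y) + 5*exp(x + z), x*exp(x*y) + 2*z*cos(y*z), 2*y*cos(y*z) + 5*exp(x + z))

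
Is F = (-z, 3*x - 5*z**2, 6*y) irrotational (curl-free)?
No, ∇×F = (10*z + 6, -1, 3)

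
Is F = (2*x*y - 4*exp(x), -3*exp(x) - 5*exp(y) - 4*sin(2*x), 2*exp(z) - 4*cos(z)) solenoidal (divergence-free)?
No, ∇·F = 2*y - 4*exp(x) - 5*exp(y) + 2*exp(z) + 4*sin(z)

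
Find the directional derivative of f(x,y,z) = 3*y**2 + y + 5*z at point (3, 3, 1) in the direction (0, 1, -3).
2*sqrt(10)/5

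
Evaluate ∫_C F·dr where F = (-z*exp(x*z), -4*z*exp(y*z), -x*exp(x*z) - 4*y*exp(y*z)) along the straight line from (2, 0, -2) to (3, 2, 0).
-1 + exp(-4)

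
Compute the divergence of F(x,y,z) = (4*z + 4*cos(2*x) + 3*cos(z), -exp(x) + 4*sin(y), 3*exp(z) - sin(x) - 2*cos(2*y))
3*exp(z) - 8*sin(2*x) + 4*cos(y)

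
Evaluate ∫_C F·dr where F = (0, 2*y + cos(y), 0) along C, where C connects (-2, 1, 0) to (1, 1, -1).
0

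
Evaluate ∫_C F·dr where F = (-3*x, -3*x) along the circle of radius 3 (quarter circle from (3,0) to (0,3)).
27/2 - 27*pi/4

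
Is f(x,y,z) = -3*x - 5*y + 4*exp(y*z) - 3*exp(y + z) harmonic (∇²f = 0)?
No, ∇²f = 4*y**2*exp(y*z) + 4*z**2*exp(y*z) - 6*exp(y + z)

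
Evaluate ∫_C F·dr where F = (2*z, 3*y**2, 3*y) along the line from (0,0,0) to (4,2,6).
50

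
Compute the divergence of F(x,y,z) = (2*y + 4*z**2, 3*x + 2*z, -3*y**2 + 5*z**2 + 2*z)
10*z + 2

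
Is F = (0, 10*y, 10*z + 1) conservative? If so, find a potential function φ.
Yes, F is conservative. φ = 5*y**2 + 5*z**2 + z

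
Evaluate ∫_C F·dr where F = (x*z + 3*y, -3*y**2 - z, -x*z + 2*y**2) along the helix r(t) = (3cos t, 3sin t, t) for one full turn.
-9*pi/2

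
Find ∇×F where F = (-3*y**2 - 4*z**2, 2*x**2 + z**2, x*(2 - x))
(-2*z, 2*x - 8*z - 2, 4*x + 6*y)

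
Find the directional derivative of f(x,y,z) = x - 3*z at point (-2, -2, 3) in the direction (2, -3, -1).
5*sqrt(14)/14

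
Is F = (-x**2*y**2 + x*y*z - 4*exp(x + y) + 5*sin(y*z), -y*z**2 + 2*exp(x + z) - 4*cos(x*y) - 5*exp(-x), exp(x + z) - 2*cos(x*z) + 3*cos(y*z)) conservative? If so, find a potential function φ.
No, ∇×F = (2*y*z - 3*z*sin(y*z) - 2*exp(x + z), x*y + 5*y*cos(y*z) - 2*z*sin(x*z) - exp(x + z), ((2*x**2*y - x*z + 4*y*sin(x*y) - 5*z*cos(y*z) + 4*exp(x + y) + 2*exp(x + z))*exp(x) + 5)*exp(-x)) ≠ 0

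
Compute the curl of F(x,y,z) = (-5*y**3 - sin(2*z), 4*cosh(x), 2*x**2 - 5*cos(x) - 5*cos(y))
(5*sin(y), -4*x - 5*sin(x) - 2*cos(2*z), 15*y**2 + 4*sinh(x))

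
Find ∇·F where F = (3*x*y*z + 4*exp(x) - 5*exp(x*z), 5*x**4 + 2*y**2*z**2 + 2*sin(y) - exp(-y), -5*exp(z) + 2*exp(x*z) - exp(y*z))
2*x*exp(x*z) + 4*y*z**2 + 3*y*z - y*exp(y*z) - 5*z*exp(x*z) + 4*exp(x) - 5*exp(z) + 2*cos(y) + exp(-y)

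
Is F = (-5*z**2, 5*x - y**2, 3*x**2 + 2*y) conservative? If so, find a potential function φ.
No, ∇×F = (2, -6*x - 10*z, 5) ≠ 0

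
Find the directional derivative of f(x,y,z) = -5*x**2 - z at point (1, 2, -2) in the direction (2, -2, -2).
-3*sqrt(3)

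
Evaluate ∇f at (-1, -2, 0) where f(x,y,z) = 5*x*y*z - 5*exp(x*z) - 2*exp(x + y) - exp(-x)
((-2 + exp(4))*exp(-3), -2*exp(-3), 15)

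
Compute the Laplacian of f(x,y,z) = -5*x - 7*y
0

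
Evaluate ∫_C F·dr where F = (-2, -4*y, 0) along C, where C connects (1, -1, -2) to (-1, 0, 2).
6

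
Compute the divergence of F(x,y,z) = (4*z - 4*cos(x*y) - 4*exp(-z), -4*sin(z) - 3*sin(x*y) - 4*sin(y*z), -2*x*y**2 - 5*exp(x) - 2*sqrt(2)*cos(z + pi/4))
-3*x*cos(x*y) + 4*y*sin(x*y) - 4*z*cos(y*z) + 2*sqrt(2)*sin(z + pi/4)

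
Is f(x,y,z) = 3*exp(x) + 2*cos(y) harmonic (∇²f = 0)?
No, ∇²f = 3*exp(x) - 2*cos(y)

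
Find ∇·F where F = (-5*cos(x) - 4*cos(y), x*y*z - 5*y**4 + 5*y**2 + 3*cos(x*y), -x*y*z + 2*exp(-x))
-x*y + x*z - 3*x*sin(x*y) - 20*y**3 + 10*y + 5*sin(x)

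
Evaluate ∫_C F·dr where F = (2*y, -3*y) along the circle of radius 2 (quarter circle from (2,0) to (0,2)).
-2*pi - 6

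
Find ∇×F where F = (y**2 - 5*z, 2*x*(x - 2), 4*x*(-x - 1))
(0, 8*x - 1, 4*x - 2*y - 4)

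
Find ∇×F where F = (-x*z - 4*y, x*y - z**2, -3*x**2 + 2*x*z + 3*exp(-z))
(2*z, 5*x - 2*z, y + 4)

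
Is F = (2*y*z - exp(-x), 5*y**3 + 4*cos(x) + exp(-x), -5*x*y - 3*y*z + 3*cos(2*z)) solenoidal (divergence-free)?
No, ∇·F = 15*y**2 - 3*y - 6*sin(2*z) + exp(-x)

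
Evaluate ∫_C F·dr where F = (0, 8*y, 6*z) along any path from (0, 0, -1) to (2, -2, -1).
16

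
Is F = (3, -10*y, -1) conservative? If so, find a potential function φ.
Yes, F is conservative. φ = 3*x - 5*y**2 - z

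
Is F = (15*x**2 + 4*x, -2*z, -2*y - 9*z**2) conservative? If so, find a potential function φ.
Yes, F is conservative. φ = 5*x**3 + 2*x**2 - 2*y*z - 3*z**3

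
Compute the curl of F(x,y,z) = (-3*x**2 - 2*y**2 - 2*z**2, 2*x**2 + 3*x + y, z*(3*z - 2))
(0, -4*z, 4*x + 4*y + 3)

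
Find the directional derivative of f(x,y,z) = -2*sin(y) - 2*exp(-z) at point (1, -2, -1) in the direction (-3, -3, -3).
2*sqrt(3)*(-E + cos(2))/3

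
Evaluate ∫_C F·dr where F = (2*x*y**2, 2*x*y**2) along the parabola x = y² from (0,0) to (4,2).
832/15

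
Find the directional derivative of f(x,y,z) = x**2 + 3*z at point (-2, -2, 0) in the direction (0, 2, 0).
0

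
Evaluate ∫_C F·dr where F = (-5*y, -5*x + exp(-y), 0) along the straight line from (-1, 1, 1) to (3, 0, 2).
-6 + exp(-1)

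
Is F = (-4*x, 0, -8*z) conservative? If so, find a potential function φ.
Yes, F is conservative. φ = -2*x**2 - 4*z**2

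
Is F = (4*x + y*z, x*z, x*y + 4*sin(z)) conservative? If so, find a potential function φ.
Yes, F is conservative. φ = 2*x**2 + x*y*z - 4*cos(z)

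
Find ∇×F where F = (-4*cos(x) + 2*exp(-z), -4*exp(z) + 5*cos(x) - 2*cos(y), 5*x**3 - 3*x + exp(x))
(4*exp(z), -15*x**2 - exp(x) + 3 - 2*exp(-z), -5*sin(x))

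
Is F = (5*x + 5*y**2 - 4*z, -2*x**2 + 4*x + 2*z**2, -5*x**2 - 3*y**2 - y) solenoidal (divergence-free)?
No, ∇·F = 5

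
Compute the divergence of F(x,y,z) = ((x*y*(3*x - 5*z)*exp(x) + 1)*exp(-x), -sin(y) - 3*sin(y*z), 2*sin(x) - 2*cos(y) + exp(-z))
6*x*y - 5*y*z - 3*z*cos(y*z) - cos(y) - exp(-z) - exp(-x)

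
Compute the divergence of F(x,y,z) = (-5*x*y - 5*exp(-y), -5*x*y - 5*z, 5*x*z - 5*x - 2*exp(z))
-5*y - 2*exp(z)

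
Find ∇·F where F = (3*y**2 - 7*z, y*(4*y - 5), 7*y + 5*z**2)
8*y + 10*z - 5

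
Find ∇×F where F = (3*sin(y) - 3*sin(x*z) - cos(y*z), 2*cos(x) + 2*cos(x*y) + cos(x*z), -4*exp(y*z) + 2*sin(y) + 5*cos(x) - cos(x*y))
(x*sin(x*y) + x*sin(x*z) - 4*z*exp(y*z) + 2*cos(y), -3*x*cos(x*z) - y*sin(x*y) + y*sin(y*z) + 5*sin(x), -2*y*sin(x*y) - z*sin(x*z) - z*sin(y*z) - 2*sin(x) - 3*cos(y))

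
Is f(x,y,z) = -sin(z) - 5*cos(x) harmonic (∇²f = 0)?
No, ∇²f = sin(z) + 5*cos(x)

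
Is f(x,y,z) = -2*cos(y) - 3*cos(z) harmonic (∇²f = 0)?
No, ∇²f = 2*cos(y) + 3*cos(z)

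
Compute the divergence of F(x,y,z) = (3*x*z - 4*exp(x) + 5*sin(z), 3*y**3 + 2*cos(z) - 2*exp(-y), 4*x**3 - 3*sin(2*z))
9*y**2 + 3*z - 4*exp(x) - 6*cos(2*z) + 2*exp(-y)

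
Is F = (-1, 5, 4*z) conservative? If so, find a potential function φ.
Yes, F is conservative. φ = -x + 5*y + 2*z**2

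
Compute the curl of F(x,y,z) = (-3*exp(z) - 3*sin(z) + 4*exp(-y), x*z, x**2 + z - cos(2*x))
(-x, -2*x - 3*exp(z) - 2*sin(2*x) - 3*cos(z), z + 4*exp(-y))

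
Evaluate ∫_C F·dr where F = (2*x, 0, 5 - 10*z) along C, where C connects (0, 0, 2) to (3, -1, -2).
-11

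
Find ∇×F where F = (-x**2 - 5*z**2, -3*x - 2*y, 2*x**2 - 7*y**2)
(-14*y, -4*x - 10*z, -3)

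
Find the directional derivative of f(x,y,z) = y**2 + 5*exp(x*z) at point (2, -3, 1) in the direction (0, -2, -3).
6*sqrt(13)*(2 - 5*exp(2))/13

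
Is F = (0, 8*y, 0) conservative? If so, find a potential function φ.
Yes, F is conservative. φ = 4*y**2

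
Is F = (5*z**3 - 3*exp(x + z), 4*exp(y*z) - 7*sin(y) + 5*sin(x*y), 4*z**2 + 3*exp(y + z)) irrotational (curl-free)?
No, ∇×F = (-4*y*exp(y*z) + 3*exp(y + z), 15*z**2 - 3*exp(x + z), 5*y*cos(x*y))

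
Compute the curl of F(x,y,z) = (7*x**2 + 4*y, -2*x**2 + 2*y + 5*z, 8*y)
(3, 0, -4*x - 4)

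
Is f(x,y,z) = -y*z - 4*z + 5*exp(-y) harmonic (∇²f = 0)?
No, ∇²f = 5*exp(-y)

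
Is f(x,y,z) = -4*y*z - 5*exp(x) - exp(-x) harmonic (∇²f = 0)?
No, ∇²f = -5*exp(x) - exp(-x)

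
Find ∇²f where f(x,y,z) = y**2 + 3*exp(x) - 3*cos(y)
3*exp(x) + 3*cos(y) + 2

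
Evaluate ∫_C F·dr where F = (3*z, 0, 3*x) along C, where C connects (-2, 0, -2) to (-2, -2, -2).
0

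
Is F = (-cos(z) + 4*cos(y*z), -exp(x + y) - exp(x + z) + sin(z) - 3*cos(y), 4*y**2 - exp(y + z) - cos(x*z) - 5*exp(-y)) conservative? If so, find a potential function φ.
No, ∇×F = (((8*y + exp(x + z) - exp(y + z) - cos(z))*exp(y) + 5)*exp(-y), -4*y*sin(y*z) - z*sin(x*z) + sin(z), 4*z*sin(y*z) - exp(x + y) - exp(x + z)) ≠ 0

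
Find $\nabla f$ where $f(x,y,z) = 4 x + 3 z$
(4, 0, 3)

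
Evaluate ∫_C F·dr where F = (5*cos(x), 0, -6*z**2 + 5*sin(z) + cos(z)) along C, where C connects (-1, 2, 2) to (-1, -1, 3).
-38 + 5*cos(2) - sin(2) + sin(3) - 5*cos(3)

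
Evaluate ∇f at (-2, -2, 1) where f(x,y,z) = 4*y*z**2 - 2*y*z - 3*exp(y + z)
(0, 2 - 3*exp(-1), -12 - 3*exp(-1))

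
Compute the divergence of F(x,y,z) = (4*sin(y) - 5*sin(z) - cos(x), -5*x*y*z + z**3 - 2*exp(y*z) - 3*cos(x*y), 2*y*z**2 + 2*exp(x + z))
-5*x*z + 3*x*sin(x*y) + 4*y*z - 2*z*exp(y*z) + 2*exp(x + z) + sin(x)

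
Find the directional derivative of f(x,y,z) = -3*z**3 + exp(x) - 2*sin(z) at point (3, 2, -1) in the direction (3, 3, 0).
sqrt(2)*exp(3)/2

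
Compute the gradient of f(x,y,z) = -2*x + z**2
(-2, 0, 2*z)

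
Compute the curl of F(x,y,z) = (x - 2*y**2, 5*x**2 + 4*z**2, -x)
(-8*z, 1, 10*x + 4*y)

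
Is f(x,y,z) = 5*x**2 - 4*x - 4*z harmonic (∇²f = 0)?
No, ∇²f = 10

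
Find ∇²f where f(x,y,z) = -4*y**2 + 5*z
-8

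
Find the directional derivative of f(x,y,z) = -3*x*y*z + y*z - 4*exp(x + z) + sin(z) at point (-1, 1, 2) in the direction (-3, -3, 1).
sqrt(19)*(-2 + cos(2) + 8*E)/19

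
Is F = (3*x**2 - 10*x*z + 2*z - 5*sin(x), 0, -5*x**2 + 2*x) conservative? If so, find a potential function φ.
Yes, F is conservative. φ = x**3 - 5*x**2*z + 2*x*z + 5*cos(x)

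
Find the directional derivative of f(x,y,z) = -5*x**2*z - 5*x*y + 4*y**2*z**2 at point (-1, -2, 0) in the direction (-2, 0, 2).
-15*sqrt(2)/2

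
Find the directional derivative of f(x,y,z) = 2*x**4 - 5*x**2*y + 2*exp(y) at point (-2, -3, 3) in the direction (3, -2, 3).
2*sqrt(22)*(-83*exp(3) - 1)*exp(-3)/11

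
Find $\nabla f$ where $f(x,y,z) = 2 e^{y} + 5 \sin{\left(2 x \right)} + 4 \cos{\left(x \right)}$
(-4*sin(x) + 10*cos(2*x), 2*exp(y), 0)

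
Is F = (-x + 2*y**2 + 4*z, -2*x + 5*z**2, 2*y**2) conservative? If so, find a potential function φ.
No, ∇×F = (4*y - 10*z, 4, -4*y - 2) ≠ 0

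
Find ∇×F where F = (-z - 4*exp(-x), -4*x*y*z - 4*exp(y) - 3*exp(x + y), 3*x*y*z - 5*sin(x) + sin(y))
(4*x*y + 3*x*z + cos(y), -3*y*z + 5*cos(x) - 1, -4*y*z - 3*exp(x + y))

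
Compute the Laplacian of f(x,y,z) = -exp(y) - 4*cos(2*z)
-exp(y) + 16*cos(2*z)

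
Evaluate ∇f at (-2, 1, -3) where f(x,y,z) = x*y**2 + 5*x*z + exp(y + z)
(-14, -4 + exp(-2), -10 + exp(-2))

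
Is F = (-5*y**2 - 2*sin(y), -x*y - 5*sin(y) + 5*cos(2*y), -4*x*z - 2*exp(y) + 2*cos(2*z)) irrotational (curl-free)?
No, ∇×F = (-2*exp(y), 4*z, 9*y + 2*cos(y))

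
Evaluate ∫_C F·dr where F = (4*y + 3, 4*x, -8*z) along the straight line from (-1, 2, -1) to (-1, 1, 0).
8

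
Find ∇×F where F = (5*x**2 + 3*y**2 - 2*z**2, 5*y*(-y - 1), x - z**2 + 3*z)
(0, -4*z - 1, -6*y)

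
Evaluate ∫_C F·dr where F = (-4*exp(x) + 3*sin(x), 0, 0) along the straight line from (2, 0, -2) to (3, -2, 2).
-4*exp(3) + 3*cos(2) - 3*cos(3) + 4*exp(2)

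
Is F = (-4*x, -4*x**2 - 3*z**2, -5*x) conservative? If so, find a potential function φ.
No, ∇×F = (6*z, 5, -8*x) ≠ 0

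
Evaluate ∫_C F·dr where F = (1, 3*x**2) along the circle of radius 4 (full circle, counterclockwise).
0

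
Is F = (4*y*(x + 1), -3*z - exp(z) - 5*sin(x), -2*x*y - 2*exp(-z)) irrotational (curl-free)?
No, ∇×F = (-2*x + exp(z) + 3, 2*y, -4*x - 5*cos(x) - 4)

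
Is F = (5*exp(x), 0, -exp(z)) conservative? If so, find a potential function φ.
Yes, F is conservative. φ = 5*exp(x) - exp(z)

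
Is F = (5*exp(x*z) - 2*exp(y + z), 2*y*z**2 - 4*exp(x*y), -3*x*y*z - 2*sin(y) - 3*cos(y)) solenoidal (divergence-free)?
No, ∇·F = -3*x*y - 4*x*exp(x*y) + 2*z**2 + 5*z*exp(x*z)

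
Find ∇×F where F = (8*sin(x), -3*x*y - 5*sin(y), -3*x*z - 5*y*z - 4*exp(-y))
(-5*z + 4*exp(-y), 3*z, -3*y)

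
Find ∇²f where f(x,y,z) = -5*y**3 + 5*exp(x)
-30*y + 5*exp(x)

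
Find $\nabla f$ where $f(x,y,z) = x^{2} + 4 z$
(2*x, 0, 4)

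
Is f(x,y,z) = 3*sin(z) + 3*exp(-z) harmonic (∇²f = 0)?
No, ∇²f = -3*sin(z) + 3*exp(-z)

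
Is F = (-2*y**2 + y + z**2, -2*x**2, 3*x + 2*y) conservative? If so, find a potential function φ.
No, ∇×F = (2, 2*z - 3, -4*x + 4*y - 1) ≠ 0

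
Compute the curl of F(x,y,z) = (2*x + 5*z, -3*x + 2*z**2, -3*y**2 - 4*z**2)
(-6*y - 4*z, 5, -3)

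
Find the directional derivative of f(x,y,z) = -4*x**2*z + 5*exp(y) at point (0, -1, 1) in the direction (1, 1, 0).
5*sqrt(2)*exp(-1)/2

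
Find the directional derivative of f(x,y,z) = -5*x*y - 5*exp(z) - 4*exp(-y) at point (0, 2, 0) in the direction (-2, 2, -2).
sqrt(3)*(4 + 15*exp(2))*exp(-2)/3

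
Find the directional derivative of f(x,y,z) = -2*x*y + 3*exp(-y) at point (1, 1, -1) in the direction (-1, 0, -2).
2*sqrt(5)/5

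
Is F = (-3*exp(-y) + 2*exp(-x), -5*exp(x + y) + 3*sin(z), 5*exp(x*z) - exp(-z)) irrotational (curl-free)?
No, ∇×F = (-3*cos(z), -5*z*exp(x*z), (-5*exp(x + 2*y) - 3)*exp(-y))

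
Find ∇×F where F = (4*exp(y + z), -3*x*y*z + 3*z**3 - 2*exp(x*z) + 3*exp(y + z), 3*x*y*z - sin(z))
(3*x*y + 3*x*z + 2*x*exp(x*z) - 9*z**2 - 3*exp(y + z), -3*y*z + 4*exp(y + z), -3*y*z - 2*z*exp(x*z) - 4*exp(y + z))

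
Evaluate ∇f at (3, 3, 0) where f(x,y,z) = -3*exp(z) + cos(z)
(0, 0, -3)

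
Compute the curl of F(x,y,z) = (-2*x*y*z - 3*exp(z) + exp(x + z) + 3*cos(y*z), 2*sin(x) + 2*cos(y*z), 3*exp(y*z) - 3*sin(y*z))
(2*y*sin(y*z) + 3*z*exp(y*z) - 3*z*cos(y*z), -2*x*y - 3*y*sin(y*z) - 3*exp(z) + exp(x + z), 2*x*z + 3*z*sin(y*z) + 2*cos(x))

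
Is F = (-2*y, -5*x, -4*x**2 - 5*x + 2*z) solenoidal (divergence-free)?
No, ∇·F = 2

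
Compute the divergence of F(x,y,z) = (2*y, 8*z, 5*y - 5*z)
-5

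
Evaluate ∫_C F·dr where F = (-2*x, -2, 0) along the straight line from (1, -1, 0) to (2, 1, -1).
-7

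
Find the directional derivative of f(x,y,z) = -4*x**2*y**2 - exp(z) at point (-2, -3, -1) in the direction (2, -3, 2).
-2*sqrt(17)*exp(-1)/17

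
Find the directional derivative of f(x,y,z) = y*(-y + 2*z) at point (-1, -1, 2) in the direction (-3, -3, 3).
-8*sqrt(3)/3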